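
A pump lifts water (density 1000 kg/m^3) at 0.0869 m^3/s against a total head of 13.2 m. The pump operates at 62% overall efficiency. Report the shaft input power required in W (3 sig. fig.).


Approach: apply hydraulic power then efficiency conversion, P = rho*g*Q*H; P_in = P/eta.
Step 1 — hydraulic power (P = rho*g*Q*H):
  P = 1000 * 9.81 * 0.0869 * 13.2 = 11253 W
Step 2 — input power: P_in = P/eta = 11253 / 0.62 = 18100 W
Therefore the shaft input power required = 18100 W.


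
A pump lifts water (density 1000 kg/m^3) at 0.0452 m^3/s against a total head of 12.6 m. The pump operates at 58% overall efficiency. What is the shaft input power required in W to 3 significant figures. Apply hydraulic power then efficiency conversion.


Approach: apply hydraulic power then efficiency conversion, P = rho*g*Q*H; P_in = P/eta.
Step 1 — hydraulic power (P = rho*g*Q*H):
  P = 1000 * 9.81 * 0.0452 * 12.6 = 5587.0 W
Step 2 — input power: P_in = P/eta = 5587.0 / 0.58 = 9630 W
Therefore the shaft input power required = 9630 W.


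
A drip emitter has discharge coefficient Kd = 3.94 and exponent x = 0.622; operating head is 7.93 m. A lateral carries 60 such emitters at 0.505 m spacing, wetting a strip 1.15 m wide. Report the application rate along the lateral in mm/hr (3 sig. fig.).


Approach: apply the emitter equation with a lateral mass balance, q = Kd*h^x; Q = n*q; rate = Q/(n*spacing*width).
Step 1 — single emitter flow (q = Kd*h^x):
  q = 3.94 * 7.93^0.622 = 14.284 L/hr
Step 2 — total lateral flow: Q = 60 * 14.284 = 857.03 L/hr
Step 3 — wetted area: A = 60 * 0.505 * 1.15 = 34.845 m^2
Step 4 — application rate: Q/A = 857.03/34.845 = 24.6 mm/hr
Therefore the application rate along the lateral = 24.6 mm/hr.


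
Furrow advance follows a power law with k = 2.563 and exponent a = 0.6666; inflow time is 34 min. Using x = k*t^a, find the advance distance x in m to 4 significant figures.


x = 2.563 * 34^0.6666 = 26.89 m
Therefore the advance distance x = 26.89 m.


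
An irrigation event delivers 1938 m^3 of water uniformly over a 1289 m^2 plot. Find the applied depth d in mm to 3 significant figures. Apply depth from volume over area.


Approach: apply depth from volume over area, d = (V/A)*1000.
d = (1938 / 1289) * 1000 = 1500 mm
Therefore the applied depth d = 1500 mm.


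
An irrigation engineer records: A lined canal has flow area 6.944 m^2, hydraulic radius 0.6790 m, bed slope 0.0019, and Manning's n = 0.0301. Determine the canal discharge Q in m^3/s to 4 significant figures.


Approach: apply Manning's equation, Q = (1/n)*A*R^(2/3)*S^(1/2).
Q = (1/0.0301) * 6.944 * 0.6790^(2/3) * 0.0019^(1/2) = 7.768 m^3/s
Therefore the canal discharge Q = 7.768 m^3/s.


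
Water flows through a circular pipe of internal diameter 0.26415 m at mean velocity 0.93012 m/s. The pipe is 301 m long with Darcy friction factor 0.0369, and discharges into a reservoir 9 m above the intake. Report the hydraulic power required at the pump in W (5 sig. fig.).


Approach: apply continuity + Darcy-Weisbach + hydraulic power, Q = A*v; hf = f*(L/D)*(v^2/(2g)); H = static + hf; P = rho*g*Q*H.
Step 1 — flow rate (continuity, Q = A*v):
  A = pi*(0.26415/2)^2 = 0.05480133 m^2
  Q = 0.05480133 * 0.93012 = 0.05097181 m^3/s
Step 2 — friction head loss (Darcy-Weisbach):
  hf = 0.0369 * (301/0.26415) * (0.93012^2 / (2*9.81))
  hf = 1.854049 m
Step 3 — total head: H = 9 + 1.854049 = 10.85405 m
Step 4 — hydraulic power (P = rho*g*Q*H):
  P = 1000 * 9.81 * 0.05097181 * 10.85405 = 5427.4 W
Therefore the hydraulic power required at the pump = 5427.4 W.


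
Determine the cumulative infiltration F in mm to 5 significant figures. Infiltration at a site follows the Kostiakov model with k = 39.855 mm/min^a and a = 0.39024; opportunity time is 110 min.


Approach: apply the Kostiakov infiltration equation, F = k*t^a.
F = 39.855 * 110^0.39024 = 249.53 mm
Therefore the cumulative infiltration F = 249.53 mm.


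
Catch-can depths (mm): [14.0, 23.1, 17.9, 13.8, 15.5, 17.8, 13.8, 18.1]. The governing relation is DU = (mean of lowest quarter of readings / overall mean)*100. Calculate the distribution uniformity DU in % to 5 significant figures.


sorted lowest 2 of 8: [13.8, 13.8] -> mean = 13.80000 mm
overall mean = 16.75000 mm
DU = (13.80000/16.75000)*100 = 82.388 %
Therefore the distribution uniformity DU = 82.388 %.


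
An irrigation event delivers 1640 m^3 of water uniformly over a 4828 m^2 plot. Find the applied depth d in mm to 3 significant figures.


Approach: apply depth from volume over area, d = (V/A)*1000.
d = (1640 / 4828) * 1000 = 340 mm
Therefore the applied depth d = 340 mm.


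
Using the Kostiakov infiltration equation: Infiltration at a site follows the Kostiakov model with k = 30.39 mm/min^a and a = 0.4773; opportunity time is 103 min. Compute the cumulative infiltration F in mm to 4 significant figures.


Approach: apply the Kostiakov infiltration equation, F = k*t^a.
F = 30.39 * 103^0.4773 = 277.6 mm
Therefore the cumulative infiltration F = 277.6 mm.


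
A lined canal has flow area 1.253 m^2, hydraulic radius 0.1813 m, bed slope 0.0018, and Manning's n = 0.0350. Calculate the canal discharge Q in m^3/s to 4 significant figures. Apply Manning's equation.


Approach: apply Manning's equation, Q = (1/n)*A*R^(2/3)*S^(1/2).
Q = (1/0.0350) * 1.253 * 0.1813^(2/3) * 0.0018^(1/2) = 0.4865 m^3/s
Therefore the canal discharge Q = 0.4865 m^3/s.


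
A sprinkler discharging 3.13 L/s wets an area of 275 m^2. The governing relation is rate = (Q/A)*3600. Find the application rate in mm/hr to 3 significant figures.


rate = (3.13 / 275) * 3600 = 41.0 mm/hr
Therefore the application rate = 41.0 mm/hr.


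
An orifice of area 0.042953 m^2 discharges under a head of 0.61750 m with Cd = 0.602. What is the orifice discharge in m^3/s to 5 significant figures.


Approach: apply the orifice equation, Q = Cd*A*sqrt(2*g*h).
Q = 0.602 * 0.042953 * sqrt(2*9.81*0.61750) = 0.090003 m^3/s
Therefore the orifice discharge = 0.090003 m^3/s.


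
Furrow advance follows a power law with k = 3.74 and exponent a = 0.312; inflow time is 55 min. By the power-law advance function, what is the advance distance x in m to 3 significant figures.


Approach: apply the power-law advance function, x = k*t^a.
x = 3.74 * 55^0.312 = 13.1 m
Therefore the advance distance x = 13.1 m.


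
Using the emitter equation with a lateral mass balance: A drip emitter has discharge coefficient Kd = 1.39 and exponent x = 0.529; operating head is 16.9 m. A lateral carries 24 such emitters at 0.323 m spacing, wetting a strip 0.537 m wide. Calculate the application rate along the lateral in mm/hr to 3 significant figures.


Approach: apply the emitter equation with a lateral mass balance, q = Kd*h^x; Q = n*q; rate = Q/(n*spacing*width).
Step 1 — single emitter flow (q = Kd*h^x):
  q = 1.39 * 16.9^0.529 = 6.2025 L/hr
Step 2 — total lateral flow: Q = 24 * 6.2025 = 148.86 L/hr
Step 3 — wetted area: A = 24 * 0.323 * 0.537 = 4.1628 m^2
Step 4 — application rate: Q/A = 148.86/4.1628 = 35.8 mm/hr
Therefore the application rate along the lateral = 35.8 mm/hr.


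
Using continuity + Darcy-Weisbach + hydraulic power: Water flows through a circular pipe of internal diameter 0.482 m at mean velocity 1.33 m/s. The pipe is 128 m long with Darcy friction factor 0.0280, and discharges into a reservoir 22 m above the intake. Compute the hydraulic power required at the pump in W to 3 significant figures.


Approach: apply continuity + Darcy-Weisbach + hydraulic power, Q = A*v; hf = f*(L/D)*(v^2/(2g)); H = static + hf; P = rho*g*Q*H.
Step 1 — flow rate (continuity, Q = A*v):
  A = pi*(0.482/2)^2 = 0.18247 m^2
  Q = 0.18247 * 1.33 = 0.24268 m^3/s
Step 2 — friction head loss (Darcy-Weisbach):
  hf = 0.0280 * (128/0.482) * (1.33^2 / (2*9.81))
  hf = 0.67039 m
Step 3 — total head: H = 22 + 0.67039 = 22.670 m
Step 4 — hydraulic power (P = rho*g*Q*H):
  P = 1000 * 9.81 * 0.24268 * 22.670 = 54000 W
Therefore the hydraulic power required at the pump = 54000 W.


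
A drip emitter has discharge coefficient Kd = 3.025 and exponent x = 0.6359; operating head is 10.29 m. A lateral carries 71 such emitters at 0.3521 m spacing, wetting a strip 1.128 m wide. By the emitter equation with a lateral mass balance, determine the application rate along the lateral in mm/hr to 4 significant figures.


Approach: apply the emitter equation with a lateral mass balance, q = Kd*h^x; Q = n*q; rate = Q/(n*spacing*width).
Step 1 — single emitter flow (q = Kd*h^x):
  q = 3.025 * 10.29^0.6359 = 13.3205 L/hr
Step 2 — total lateral flow: Q = 71 * 13.3205 = 945.755 L/hr
Step 3 — wetted area: A = 71 * 0.3521 * 1.128 = 28.1990 m^2
Step 4 — application rate: Q/A = 945.755/28.1990 = 33.54 mm/hr
Therefore the application rate along the lateral = 33.54 mm/hr.


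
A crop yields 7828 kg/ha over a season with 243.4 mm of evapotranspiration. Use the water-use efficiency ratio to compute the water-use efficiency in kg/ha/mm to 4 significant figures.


Approach: apply the water-use efficiency ratio, WUE = yield/ET.
WUE = 7828 / 243.4 = 32.16 kg/ha/mm
Therefore the water-use efficiency = 32.16 kg/ha/mm.


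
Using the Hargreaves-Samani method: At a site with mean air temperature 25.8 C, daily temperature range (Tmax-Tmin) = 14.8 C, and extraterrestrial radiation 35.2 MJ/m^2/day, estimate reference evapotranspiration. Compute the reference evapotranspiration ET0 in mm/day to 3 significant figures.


Approach: apply the Hargreaves-Samani method, ET0 = 0.0023*(Tmean+17.8)*sqrt(Tmax-Tmin)*0.408*Ra.
ET0 = 0.0023*(25.8+17.8)*sqrt(14.8)*0.408*35.2 = 5.54 mm/day
Therefore the reference evapotranspiration ET0 = 5.54 mm/day.


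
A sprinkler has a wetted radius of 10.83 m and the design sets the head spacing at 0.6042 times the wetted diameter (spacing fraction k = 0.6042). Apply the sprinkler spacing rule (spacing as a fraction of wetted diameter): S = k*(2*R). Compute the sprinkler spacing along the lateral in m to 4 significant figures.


S = 0.6042 * (2 * 10.83) = 13.09 m
Therefore the sprinkler spacing along the lateral = 13.09 m.


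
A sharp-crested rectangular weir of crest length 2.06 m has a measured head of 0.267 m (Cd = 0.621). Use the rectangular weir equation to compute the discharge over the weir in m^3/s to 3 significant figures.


Approach: apply the rectangular weir equation, Q = (2/3)*Cd*L*sqrt(2g)*H^1.5.
Q = (2/3)*0.621*2.06*sqrt(2*9.81)*0.267^1.5 = 0.521 m^3/s
Therefore the discharge over the weir = 0.521 m^3/s.


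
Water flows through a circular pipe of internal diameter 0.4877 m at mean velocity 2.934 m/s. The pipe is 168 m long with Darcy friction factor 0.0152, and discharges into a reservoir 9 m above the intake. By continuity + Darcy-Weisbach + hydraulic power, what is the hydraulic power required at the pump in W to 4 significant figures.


Approach: apply continuity + Darcy-Weisbach + hydraulic power, Q = A*v; hf = f*(L/D)*(v^2/(2g)); H = static + hf; P = rho*g*Q*H.
Step 1 — flow rate (continuity, Q = A*v):
  A = pi*(0.4877/2)^2 = 0.186808 m^2
  Q = 0.186808 * 2.934 = 0.548095 m^3/s
Step 2 — friction head loss (Darcy-Weisbach):
  hf = 0.0152 * (168/0.4877) * (2.934^2 / (2*9.81))
  hf = 2.29732 m
Step 3 — total head: H = 9 + 2.29732 = 11.2973 m
Step 4 — hydraulic power (P = rho*g*Q*H):
  P = 1000 * 9.81 * 0.548095 * 11.2973 = 60740 W
Therefore the hydraulic power required at the pump = 60740 W.


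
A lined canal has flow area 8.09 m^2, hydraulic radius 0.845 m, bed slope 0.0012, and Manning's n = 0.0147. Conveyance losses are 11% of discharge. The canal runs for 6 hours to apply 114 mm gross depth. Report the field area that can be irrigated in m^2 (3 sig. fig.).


Approach: apply Manning's equation with a conveyance and depth budget, Q = (1/n)*A*R^(2/3)*S^(1/2); Q_field = Q*(1-loss); Area = Q_field*t/(d/1000).
Step 1 — canal discharge (Manning's equation):
  Q = (1/0.0147) * 8.09 * 0.845^(2/3) * 0.0012^(1/2) = 17.040 m^3/s
Step 2 — delivered flow: Q_field = 17.040*(1 - 11/100) = 15.165 m^3/s
Step 3 — volume delivered: V = 15.165 * 6*3600 = 327570 m^3
Step 4 — area served: A = V / (depth/1000) = 327570 / 0.114 = 2870000 m^2
Therefore the field area that can be irrigated = 2870000 m^2.


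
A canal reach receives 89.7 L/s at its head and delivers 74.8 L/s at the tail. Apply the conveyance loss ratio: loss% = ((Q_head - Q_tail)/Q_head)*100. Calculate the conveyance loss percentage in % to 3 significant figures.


loss = ((89.7 - 74.8)/89.7)*100 = 16.6 %
Therefore the conveyance loss percentage = 16.6 %.


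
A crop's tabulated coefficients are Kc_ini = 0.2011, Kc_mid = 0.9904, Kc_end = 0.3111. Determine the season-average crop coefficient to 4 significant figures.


Approach: apply a simple seasonal average, Kc_avg = (Kc_ini + Kc_mid + Kc_end)/3.
Kc_avg = (0.2011 + 0.9904 + 0.3111)/3 = 0.5009
Therefore the season-average crop coefficient = 0.5009.


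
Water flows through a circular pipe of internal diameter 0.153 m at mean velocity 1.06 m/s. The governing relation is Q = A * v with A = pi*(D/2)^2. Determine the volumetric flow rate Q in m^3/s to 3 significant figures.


A = pi*(0.153/2)^2 = 0.018385 m^2
Q = 0.018385 * 1.06 = 0.0195 m^3/s
Therefore the volumetric flow rate Q = 0.0195 m^3/s.


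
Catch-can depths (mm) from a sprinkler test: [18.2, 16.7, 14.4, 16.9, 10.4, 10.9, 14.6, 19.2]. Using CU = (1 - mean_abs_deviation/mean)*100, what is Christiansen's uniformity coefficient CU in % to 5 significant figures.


mean = 15.16250 mm
mean |d_i - mean| = 2.587500 mm
CU = (1 - 2.587500/15.16250)*100 = 82.935 %
Therefore Christiansen's uniformity coefficient CU = 82.935 %.


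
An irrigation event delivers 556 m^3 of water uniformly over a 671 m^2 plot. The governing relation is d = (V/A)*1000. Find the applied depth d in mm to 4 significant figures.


d = (556 / 671) * 1000 = 828.6 mm
Therefore the applied depth d = 828.6 mm.


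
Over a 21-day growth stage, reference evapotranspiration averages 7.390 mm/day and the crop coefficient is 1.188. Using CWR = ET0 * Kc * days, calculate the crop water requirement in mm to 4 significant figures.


CWR = 7.390 * 1.188 * 21 = 184.4 mm
Therefore the crop water requirement = 184.4 mm.


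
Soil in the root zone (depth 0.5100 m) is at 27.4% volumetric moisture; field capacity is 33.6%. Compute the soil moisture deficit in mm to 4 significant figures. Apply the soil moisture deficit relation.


Approach: apply the soil moisture deficit relation, SMD = (FC - theta)/100 * depth * 1000.
SMD = (33.6 - 27.4)/100 * 0.5100 * 1000 = 31.62 mm
Therefore the soil moisture deficit = 31.62 mm.


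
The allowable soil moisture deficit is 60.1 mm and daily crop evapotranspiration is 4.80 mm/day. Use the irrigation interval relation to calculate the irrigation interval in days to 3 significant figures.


Approach: apply the irrigation interval relation, interval = SMD / ETc.
interval = 60.1 / 4.80 = 12.5 days
Therefore the irrigation interval = 12.5 days.


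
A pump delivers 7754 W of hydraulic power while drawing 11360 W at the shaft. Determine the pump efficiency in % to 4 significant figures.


Approach: apply the efficiency ratio, eta = (P_out/P_in)*100.
eta = (7754 / 11360) * 100 = 68.26 %
Therefore the pump efficiency = 68.26 %.


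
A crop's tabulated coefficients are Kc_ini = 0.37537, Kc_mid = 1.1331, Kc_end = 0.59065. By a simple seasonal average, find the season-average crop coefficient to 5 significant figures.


Approach: apply a simple seasonal average, Kc_avg = (Kc_ini + Kc_mid + Kc_end)/3.
Kc_avg = (0.37537 + 1.1331 + 0.59065)/3 = 0.69971
Therefore the season-average crop coefficient = 0.69971.


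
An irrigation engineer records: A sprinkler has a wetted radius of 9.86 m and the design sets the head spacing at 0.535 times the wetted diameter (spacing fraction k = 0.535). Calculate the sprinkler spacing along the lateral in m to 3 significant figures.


Approach: apply the sprinkler spacing rule (spacing as a fraction of wetted diameter), S = k*(2*R).
S = 0.535 * (2 * 9.86) = 10.6 m
Therefore the sprinkler spacing along the lateral = 10.6 m.


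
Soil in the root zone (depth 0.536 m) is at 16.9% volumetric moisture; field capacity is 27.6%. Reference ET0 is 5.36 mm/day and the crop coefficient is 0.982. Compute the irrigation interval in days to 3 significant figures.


Approach: apply soil-water budget scheduling, SMD = (FC-theta)/100*depth*1000; ETc = ET0*Kc; interval = SMD/ETc.
Step 1 — soil moisture deficit:
  SMD = (27.6 - 16.9)/100 * 0.536 * 1000 = 57.352 mm
Step 2 — daily crop ET (ETc = ET0*Kc):
  ETc = 5.36 * 0.982 = 5.2635 mm/day
Step 3 — irrigation interval (SMD/ETc):
  interval = 57.352 / 5.2635 = 10.9 days
Therefore the irrigation interval = 10.9 days.


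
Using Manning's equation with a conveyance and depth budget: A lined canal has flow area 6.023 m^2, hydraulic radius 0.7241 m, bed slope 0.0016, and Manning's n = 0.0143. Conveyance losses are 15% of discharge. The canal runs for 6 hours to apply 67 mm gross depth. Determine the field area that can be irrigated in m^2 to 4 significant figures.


Approach: apply Manning's equation with a conveyance and depth budget, Q = (1/n)*A*R^(2/3)*S^(1/2); Q_field = Q*(1-loss); Area = Q_field*t/(d/1000).
Step 1 — canal discharge (Manning's equation):
  Q = (1/0.0143) * 6.023 * 0.7241^(2/3) * 0.0016^(1/2) = 13.5853 m^3/s
Step 2 — delivered flow: Q_field = 13.5853*(1 - 15/100) = 11.5475 m^3/s
Step 3 — volume delivered: V = 11.5475 * 6*3600 = 249426 m^3
Step 4 — area served: A = V / (depth/1000) = 249426 / 0.067 = 3723000 m^2
Therefore the field area that can be irrigated = 3723000 m^2.


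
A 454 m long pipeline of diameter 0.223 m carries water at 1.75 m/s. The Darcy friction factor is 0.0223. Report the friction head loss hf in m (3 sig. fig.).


Approach: apply the Darcy-Weisbach equation, hf = f*(L/D)*(v^2/(2g)).
hf = 0.0223 * (454/0.223) * (1.75^2 / (2*9.81))
hf = 7.09 m
Therefore the friction head loss hf = 7.09 m.


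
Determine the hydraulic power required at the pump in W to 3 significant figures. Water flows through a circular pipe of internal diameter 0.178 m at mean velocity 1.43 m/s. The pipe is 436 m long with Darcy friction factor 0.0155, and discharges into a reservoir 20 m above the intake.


Approach: apply continuity + Darcy-Weisbach + hydraulic power, Q = A*v; hf = f*(L/D)*(v^2/(2g)); H = static + hf; P = rho*g*Q*H.
Step 1 — flow rate (continuity, Q = A*v):
  A = pi*(0.178/2)^2 = 0.024885 m^2
  Q = 0.024885 * 1.43 = 0.035585 m^3/s
Step 2 — friction head loss (Darcy-Weisbach):
  hf = 0.0155 * (436/0.178) * (1.43^2 / (2*9.81))
  hf = 3.9570 m
Step 3 — total head: H = 20 + 3.9570 = 23.957 m
Step 4 — hydraulic power (P = rho*g*Q*H):
  P = 1000 * 9.81 * 0.035585 * 23.957 = 8360 W
Therefore the hydraulic power required at the pump = 8360 W.


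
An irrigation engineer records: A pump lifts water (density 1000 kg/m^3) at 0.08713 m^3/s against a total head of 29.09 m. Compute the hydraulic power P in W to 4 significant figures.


Approach: apply the hydraulic power relation, P = rho*g*Q*H.
P = 1000 * 9.81 * 0.08713 * 29.09 = 24860 W
Therefore the hydraulic power P = 24860 W.


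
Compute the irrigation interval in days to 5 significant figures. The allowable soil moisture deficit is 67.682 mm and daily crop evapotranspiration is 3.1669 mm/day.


Approach: apply the irrigation interval relation, interval = SMD / ETc.
interval = 67.682 / 3.1669 = 21.372 days
Therefore the irrigation interval = 21.372 days.


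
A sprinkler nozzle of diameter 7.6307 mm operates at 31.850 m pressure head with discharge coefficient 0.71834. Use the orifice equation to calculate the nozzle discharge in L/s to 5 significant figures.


Approach: apply the orifice equation, Q = Cd*A*sqrt(2*g*h), A = pi*(d/2)^2.
A = pi*(7.6307e-3/2)^2 = 4.573184e-05 m^2
Q = 0.71834 * 4.573184e-05 * sqrt(2*9.81*31.850) * 1000 = 0.82121 L/s
Therefore the nozzle discharge = 0.82121 L/s.


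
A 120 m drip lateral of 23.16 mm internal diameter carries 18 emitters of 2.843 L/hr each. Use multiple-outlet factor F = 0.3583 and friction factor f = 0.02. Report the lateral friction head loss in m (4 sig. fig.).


Approach: apply Darcy-Weisbach with the multiple-outlet F-factor, Q = n*q/(3600*1000) m^3/s; v = Q/A; hf = F*f*(L/D)*(v^2/(2g)).
Q = 18*2.843/(3600*1000) = 1.42150e-05 m^3/s
A = pi*(23.16e-3/2)^2 = 4.21276e-04 m^2, so v = Q/A = 0.0337427 m/s
hf = 0.3583*0.02*(120/0.02316)*(0.0337427^2/(2*9.81)) = 0.002155 m
Therefore the lateral friction head loss = 0.002155 m.


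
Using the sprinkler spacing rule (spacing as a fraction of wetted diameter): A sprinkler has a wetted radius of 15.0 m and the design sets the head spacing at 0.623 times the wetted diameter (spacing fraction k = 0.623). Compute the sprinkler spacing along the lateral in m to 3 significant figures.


Approach: apply the sprinkler spacing rule (spacing as a fraction of wetted diameter), S = k*(2*R).
S = 0.623 * (2 * 15.0) = 18.7 m
Therefore the sprinkler spacing along the lateral = 18.7 m.


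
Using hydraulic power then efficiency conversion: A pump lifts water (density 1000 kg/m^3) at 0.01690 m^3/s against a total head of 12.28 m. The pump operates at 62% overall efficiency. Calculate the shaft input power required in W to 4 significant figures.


Approach: apply hydraulic power then efficiency conversion, P = rho*g*Q*H; P_in = P/eta.
Step 1 — hydraulic power (P = rho*g*Q*H):
  P = 1000 * 9.81 * 0.01690 * 12.28 = 2035.89 W
Step 2 — input power: P_in = P/eta = 2035.89 / 0.62 = 3284 W
Therefore the shaft input power required = 3284 W.


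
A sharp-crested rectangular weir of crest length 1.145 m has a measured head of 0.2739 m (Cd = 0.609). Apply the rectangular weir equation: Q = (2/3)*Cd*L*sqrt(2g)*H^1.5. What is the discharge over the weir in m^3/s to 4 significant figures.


Q = (2/3)*0.609*1.145*sqrt(2*9.81)*0.2739^1.5 = 0.2952 m^3/s
Therefore the discharge over the weir = 0.2952 m^3/s.


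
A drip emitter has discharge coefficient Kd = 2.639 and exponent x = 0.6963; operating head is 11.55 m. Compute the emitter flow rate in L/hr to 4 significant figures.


Approach: apply the emitter characteristic equation, q = Kd * h^x.
q = 2.639 * 11.55^0.6963 = 14.50 L/hr
Therefore the emitter flow rate = 14.50 L/hr.


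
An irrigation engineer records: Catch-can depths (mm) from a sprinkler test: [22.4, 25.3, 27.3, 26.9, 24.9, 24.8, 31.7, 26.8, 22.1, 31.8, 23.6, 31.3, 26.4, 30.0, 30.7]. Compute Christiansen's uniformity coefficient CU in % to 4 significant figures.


Approach: apply Christiansen's uniformity coefficient, CU = (1 - mean_abs_deviation/mean)*100.
mean = 27.0667 mm
mean |d_i - mean| = 2.72000 mm
CU = (1 - 2.72000/27.0667)*100 = 89.95 %
Therefore Christiansen's uniformity coefficient CU = 89.95 %.


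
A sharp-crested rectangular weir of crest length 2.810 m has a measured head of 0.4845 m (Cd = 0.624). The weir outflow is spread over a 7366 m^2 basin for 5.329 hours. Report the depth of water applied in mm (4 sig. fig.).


Approach: apply the rectangular weir equation with a volume-to-depth conversion, Q = (2/3)*Cd*L*sqrt(2g)*H^1.5; d = Q*t/A * 1000.
Step 1 — weir discharge:
  Q = (2/3)*0.624*2.810*sqrt(2*9.81)*0.4845^1.5 = 1.74618 m^3/s
Step 2 — volume: V = 1.74618 * 5.329*3600 = 33499.5 m^3
Step 3 — depth: d = V/A * 1000 = 33499.5/7366 * 1000 = 4548 mm
Therefore the depth of water applied = 4548 mm.


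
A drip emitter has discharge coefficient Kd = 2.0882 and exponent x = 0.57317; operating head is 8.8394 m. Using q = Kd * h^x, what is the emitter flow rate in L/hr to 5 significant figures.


q = 2.0882 * 8.8394^0.57317 = 7.2817 L/hr
Therefore the emitter flow rate = 7.2817 L/hr.


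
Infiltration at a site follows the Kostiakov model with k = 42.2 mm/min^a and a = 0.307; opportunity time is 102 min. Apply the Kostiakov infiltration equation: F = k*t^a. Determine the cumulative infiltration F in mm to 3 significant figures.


F = 42.2 * 102^0.307 = 175 mm
Therefore the cumulative infiltration F = 175 mm.


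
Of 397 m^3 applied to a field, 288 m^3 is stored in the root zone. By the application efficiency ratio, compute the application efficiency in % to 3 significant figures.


Approach: apply the application efficiency ratio, Ea = (stored/applied)*100.
Ea = (288/397)*100 = 72.5 %
Therefore the application efficiency = 72.5 %.


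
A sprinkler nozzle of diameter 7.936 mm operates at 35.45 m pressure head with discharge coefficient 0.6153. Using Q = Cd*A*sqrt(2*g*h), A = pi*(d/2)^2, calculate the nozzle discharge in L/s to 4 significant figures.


A = pi*(7.936e-3/2)^2 = 4.94645e-05 m^2
Q = 0.6153 * 4.94645e-05 * sqrt(2*9.81*35.45) * 1000 = 0.8027 L/s
Therefore the nozzle discharge = 0.8027 L/s.


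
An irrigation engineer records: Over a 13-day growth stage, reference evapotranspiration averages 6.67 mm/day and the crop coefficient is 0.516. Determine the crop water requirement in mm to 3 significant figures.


Approach: apply the crop water requirement relation, CWR = ET0 * Kc * days.
CWR = 6.67 * 0.516 * 13 = 44.7 mm
Therefore the crop water requirement = 44.7 mm.


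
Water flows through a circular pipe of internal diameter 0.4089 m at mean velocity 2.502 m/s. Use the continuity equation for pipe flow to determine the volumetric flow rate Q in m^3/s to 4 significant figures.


Approach: apply the continuity equation for pipe flow, Q = A * v with A = pi*(D/2)^2.
A = pi*(0.4089/2)^2 = 0.131318 m^2
Q = 0.131318 * 2.502 = 0.3286 m^3/s
Therefore the volumetric flow rate Q = 0.3286 m^3/s.


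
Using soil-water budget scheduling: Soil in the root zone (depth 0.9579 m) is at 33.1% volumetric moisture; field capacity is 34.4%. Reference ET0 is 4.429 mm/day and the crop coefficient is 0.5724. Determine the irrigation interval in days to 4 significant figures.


Approach: apply soil-water budget scheduling, SMD = (FC-theta)/100*depth*1000; ETc = ET0*Kc; interval = SMD/ETc.
Step 1 — soil moisture deficit:
  SMD = (34.4 - 33.1)/100 * 0.9579 * 1000 = 12.4527 mm
Step 2 — daily crop ET (ETc = ET0*Kc):
  ETc = 4.429 * 0.5724 = 2.53516 mm/day
Step 3 — irrigation interval (SMD/ETc):
  interval = 12.4527 / 2.53516 = 4.912 days
Therefore the irrigation interval = 4.912 days.


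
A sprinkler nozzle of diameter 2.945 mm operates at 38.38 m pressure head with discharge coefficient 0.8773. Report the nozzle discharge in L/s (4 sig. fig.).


Approach: apply the orifice equation, Q = Cd*A*sqrt(2*g*h), A = pi*(d/2)^2.
A = pi*(2.945e-3/2)^2 = 6.81178e-06 m^2
Q = 0.8773 * 6.81178e-06 * sqrt(2*9.81*38.38) * 1000 = 0.1640 L/s
Therefore the nozzle discharge = 0.1640 L/s.


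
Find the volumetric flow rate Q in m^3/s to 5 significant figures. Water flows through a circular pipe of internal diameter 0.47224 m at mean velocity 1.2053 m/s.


Approach: apply the continuity equation for pipe flow, Q = A * v with A = pi*(D/2)^2.
A = pi*(0.47224/2)^2 = 0.1751521 m^2
Q = 0.1751521 * 1.2053 = 0.21111 m^3/s
Therefore the volumetric flow rate Q = 0.21111 m^3/s.


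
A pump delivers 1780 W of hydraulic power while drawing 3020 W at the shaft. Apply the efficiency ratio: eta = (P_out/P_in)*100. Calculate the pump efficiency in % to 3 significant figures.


eta = (1780 / 3020) * 100 = 58.9 %
Therefore the pump efficiency = 58.9 %.


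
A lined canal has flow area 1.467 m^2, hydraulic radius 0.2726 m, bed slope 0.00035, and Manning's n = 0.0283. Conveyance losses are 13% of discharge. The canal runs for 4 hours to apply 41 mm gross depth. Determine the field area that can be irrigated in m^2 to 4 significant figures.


Approach: apply Manning's equation with a conveyance and depth budget, Q = (1/n)*A*R^(2/3)*S^(1/2); Q_field = Q*(1-loss); Area = Q_field*t/(d/1000).
Step 1 — canal discharge (Manning's equation):
  Q = (1/0.0283) * 1.467 * 0.2726^(2/3) * 0.00035^(1/2) = 0.407720 m^3/s
Step 2 — delivered flow: Q_field = 0.407720*(1 - 13/100) = 0.354716 m^3/s
Step 3 — volume delivered: V = 0.354716 * 4*3600 = 5107.91 m^3
Step 4 — area served: A = V / (depth/1000) = 5107.91 / 0.041 = 124600 m^2
Therefore the field area that can be irrigated = 124600 m^2.


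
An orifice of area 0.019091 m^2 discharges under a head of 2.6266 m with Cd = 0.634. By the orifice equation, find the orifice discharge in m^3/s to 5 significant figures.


Approach: apply the orifice equation, Q = Cd*A*sqrt(2*g*h).
Q = 0.634 * 0.019091 * sqrt(2*9.81*2.6266) = 0.086889 m^3/s
Therefore the orifice discharge = 0.086889 m^3/s.


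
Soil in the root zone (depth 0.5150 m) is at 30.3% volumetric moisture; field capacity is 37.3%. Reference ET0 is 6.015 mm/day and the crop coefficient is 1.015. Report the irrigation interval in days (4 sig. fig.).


Approach: apply soil-water budget scheduling, SMD = (FC-theta)/100*depth*1000; ETc = ET0*Kc; interval = SMD/ETc.
Step 1 — soil moisture deficit:
  SMD = (37.3 - 30.3)/100 * 0.5150 * 1000 = 36.0500 mm
Step 2 — daily crop ET (ETc = ET0*Kc):
  ETc = 6.015 * 1.015 = 6.10522 mm/day
Step 3 — irrigation interval (SMD/ETc):
  interval = 36.0500 / 6.10522 = 5.905 days
Therefore the irrigation interval = 5.905 days.


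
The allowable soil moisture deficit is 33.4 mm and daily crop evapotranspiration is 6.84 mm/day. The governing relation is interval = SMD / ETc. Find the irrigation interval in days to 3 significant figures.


interval = 33.4 / 6.84 = 4.88 days
Therefore the irrigation interval = 4.88 days.


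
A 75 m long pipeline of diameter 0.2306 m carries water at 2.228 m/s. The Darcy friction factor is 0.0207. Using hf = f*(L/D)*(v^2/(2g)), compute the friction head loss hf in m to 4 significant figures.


hf = 0.0207 * (75/0.2306) * (2.228^2 / (2*9.81))
hf = 1.703 m
Therefore the friction head loss hf = 1.703 m.


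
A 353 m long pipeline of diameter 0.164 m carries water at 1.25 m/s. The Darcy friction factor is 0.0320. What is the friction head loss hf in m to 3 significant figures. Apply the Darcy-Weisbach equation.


Approach: apply the Darcy-Weisbach equation, hf = f*(L/D)*(v^2/(2g)).
hf = 0.0320 * (353/0.164) * (1.25^2 / (2*9.81))
hf = 5.49 m
Therefore the friction head loss hf = 5.49 m.


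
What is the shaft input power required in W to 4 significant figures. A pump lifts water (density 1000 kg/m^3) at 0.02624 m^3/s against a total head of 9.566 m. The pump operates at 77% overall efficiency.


Approach: apply hydraulic power then efficiency conversion, P = rho*g*Q*H; P_in = P/eta.
Step 1 — hydraulic power (P = rho*g*Q*H):
  P = 1000 * 9.81 * 0.02624 * 9.566 = 2462.43 W
Step 2 — input power: P_in = P/eta = 2462.43 / 0.77 = 3198 W
Therefore the shaft input power required = 3198 W.


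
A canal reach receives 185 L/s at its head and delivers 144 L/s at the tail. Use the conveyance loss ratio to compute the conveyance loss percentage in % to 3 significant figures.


Approach: apply the conveyance loss ratio, loss% = ((Q_head - Q_tail)/Q_head)*100.
loss = ((185 - 144)/185)*100 = 22.2 %
Therefore the conveyance loss percentage = 22.2 %.


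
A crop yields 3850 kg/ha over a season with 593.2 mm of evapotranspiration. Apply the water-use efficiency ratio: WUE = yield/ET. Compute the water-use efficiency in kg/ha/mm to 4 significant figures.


WUE = 3850 / 593.2 = 6.490 kg/ha/mm
Therefore the water-use efficiency = 6.490 kg/ha/mm.


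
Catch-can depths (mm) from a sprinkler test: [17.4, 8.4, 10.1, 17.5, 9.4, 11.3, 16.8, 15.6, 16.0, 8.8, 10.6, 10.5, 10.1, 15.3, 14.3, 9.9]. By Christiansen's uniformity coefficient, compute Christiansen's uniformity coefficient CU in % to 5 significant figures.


Approach: apply Christiansen's uniformity coefficient, CU = (1 - mean_abs_deviation/mean)*100.
mean = 12.62500 mm
mean |d_i - mean| = 3.065625 mm
CU = (1 - 3.065625/12.62500)*100 = 75.718 %
Therefore Christiansen's uniformity coefficient CU = 75.718 %.


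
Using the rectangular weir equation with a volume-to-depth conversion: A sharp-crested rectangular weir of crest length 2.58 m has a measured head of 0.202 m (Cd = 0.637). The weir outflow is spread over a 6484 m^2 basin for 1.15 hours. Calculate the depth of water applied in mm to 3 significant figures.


Approach: apply the rectangular weir equation with a volume-to-depth conversion, Q = (2/3)*Cd*L*sqrt(2g)*H^1.5; d = Q*t/A * 1000.
Step 1 — weir discharge:
  Q = (2/3)*0.637*2.58*sqrt(2*9.81)*0.202^1.5 = 0.44060 m^3/s
Step 2 — volume: V = 0.44060 * 1.15*3600 = 1824.1 m^3
Step 3 — depth: d = V/A * 1000 = 1824.1/6484 * 1000 = 281 mm
Therefore the depth of water applied = 281 mm.


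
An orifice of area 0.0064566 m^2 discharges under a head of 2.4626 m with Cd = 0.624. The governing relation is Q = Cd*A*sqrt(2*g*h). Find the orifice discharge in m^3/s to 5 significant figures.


Q = 0.624 * 0.0064566 * sqrt(2*9.81*2.4626) = 0.028005 m^3/s
Therefore the orifice discharge = 0.028005 m^3/s.


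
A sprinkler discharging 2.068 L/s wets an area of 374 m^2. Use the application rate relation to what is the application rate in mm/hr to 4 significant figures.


Approach: apply the application rate relation, rate = (Q/A)*3600.
rate = (2.068 / 374) * 3600 = 19.91 mm/hr
Therefore the application rate = 19.91 mm/hr.


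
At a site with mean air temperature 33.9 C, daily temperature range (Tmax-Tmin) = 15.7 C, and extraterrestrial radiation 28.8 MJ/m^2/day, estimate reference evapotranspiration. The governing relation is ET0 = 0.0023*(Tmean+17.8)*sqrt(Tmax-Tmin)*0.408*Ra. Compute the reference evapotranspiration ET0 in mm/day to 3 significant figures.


ET0 = 0.0023*(33.9+17.8)*sqrt(15.7)*0.408*28.8 = 5.54 mm/day
Therefore the reference evapotranspiration ET0 = 5.54 mm/day.


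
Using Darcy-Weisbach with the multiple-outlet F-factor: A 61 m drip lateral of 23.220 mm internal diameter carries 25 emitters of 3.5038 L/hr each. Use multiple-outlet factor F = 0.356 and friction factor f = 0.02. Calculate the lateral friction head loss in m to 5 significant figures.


Approach: apply Darcy-Weisbach with the multiple-outlet F-factor, Q = n*q/(3600*1000) m^3/s; v = Q/A; hf = F*f*(L/D)*(v^2/(2g)).
Q = 25*3.5038/(3600*1000) = 2.433194e-05 m^3/s
A = pi*(23.220e-3/2)^2 = 4.234619e-04 m^2, so v = Q/A = 0.05745959 m/s
hf = 0.356*0.02*(61/0.023220)*(0.05745959^2/(2*9.81)) = 0.0031476 m
Therefore the lateral friction head loss = 0.0031476 m.


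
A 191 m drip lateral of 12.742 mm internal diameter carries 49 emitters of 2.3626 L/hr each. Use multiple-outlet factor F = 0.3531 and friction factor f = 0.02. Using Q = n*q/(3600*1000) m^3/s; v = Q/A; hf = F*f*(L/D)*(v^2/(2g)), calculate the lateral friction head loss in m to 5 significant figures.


Q = 49*2.3626/(3600*1000) = 3.215761e-05 m^3/s
A = pi*(12.742e-3/2)^2 = 1.275161e-04 m^2, so v = Q/A = 0.2521847 m/s
hf = 0.3531*0.02*(191/0.012742)*(0.2521847^2/(2*9.81)) = 0.34313 m
Therefore the lateral friction head loss = 0.34313 m.


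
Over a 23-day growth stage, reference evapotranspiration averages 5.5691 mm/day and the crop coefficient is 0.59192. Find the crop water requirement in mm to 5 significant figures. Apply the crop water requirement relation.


Approach: apply the crop water requirement relation, CWR = ET0 * Kc * days.
CWR = 5.5691 * 0.59192 * 23 = 75.819 mm
Therefore the crop water requirement = 75.819 mm.


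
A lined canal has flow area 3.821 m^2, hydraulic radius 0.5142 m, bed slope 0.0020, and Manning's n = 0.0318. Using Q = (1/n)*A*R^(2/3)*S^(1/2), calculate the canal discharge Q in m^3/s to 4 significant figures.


Q = (1/0.0318) * 3.821 * 0.5142^(2/3) * 0.0020^(1/2) = 3.449 m^3/s
Therefore the canal discharge Q = 3.449 m^3/s.


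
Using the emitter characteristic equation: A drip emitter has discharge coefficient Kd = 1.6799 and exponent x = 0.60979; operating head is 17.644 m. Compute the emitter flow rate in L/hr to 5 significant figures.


Approach: apply the emitter characteristic equation, q = Kd * h^x.
q = 1.6799 * 17.644^0.60979 = 9.6704 L/hr
Therefore the emitter flow rate = 9.6704 L/hr.


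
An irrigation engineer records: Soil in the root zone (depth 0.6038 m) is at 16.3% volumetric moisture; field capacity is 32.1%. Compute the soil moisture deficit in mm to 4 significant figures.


Approach: apply the soil moisture deficit relation, SMD = (FC - theta)/100 * depth * 1000.
SMD = (32.1 - 16.3)/100 * 0.6038 * 1000 = 95.40 mm
Therefore the soil moisture deficit = 95.40 mm.


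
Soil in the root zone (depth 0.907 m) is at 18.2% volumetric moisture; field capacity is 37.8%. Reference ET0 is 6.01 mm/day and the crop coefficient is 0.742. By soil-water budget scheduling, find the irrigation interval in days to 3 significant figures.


Approach: apply soil-water budget scheduling, SMD = (FC-theta)/100*depth*1000; ETc = ET0*Kc; interval = SMD/ETc.
Step 1 — soil moisture deficit:
  SMD = (37.8 - 18.2)/100 * 0.907 * 1000 = 177.77 mm
Step 2 — daily crop ET (ETc = ET0*Kc):
  ETc = 6.01 * 0.742 = 4.4594 mm/day
Step 3 — irrigation interval (SMD/ETc):
  interval = 177.77 / 4.4594 = 39.9 days
Therefore the irrigation interval = 39.9 days.


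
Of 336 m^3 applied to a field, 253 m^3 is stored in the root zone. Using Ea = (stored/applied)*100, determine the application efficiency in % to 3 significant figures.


Ea = (253/336)*100 = 75.3 %
Therefore the application efficiency = 75.3 %.


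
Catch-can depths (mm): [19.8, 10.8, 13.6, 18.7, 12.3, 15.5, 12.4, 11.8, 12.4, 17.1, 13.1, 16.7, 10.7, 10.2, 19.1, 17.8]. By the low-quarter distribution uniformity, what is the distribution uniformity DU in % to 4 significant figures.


Approach: apply the low-quarter distribution uniformity, DU = (mean of lowest quarter of readings / overall mean)*100.
sorted lowest 4 of 16: [10.2, 10.7, 10.8, 11.8] -> mean = 10.8750 mm
overall mean = 14.5000 mm
DU = (10.8750/14.5000)*100 = 75.00 %
Therefore the distribution uniformity DU = 75.00 %.


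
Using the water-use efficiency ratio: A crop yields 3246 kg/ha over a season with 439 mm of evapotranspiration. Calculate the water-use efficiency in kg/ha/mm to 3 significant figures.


Approach: apply the water-use efficiency ratio, WUE = yield/ET.
WUE = 3246 / 439 = 7.39 kg/ha/mm
Therefore the water-use efficiency = 7.39 kg/ha/mm.


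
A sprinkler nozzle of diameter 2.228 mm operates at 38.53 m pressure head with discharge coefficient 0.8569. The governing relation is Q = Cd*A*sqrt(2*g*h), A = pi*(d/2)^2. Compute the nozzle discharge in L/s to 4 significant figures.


A = pi*(2.228e-3/2)^2 = 3.89870e-06 m^2
Q = 0.8569 * 3.89870e-06 * sqrt(2*9.81*38.53) * 1000 = 0.09185 L/s
Therefore the nozzle discharge = 0.09185 L/s.


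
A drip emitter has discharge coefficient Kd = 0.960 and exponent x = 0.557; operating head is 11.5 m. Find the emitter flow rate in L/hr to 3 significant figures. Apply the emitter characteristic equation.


Approach: apply the emitter characteristic equation, q = Kd * h^x.
q = 0.960 * 11.5^0.557 = 3.74 L/hr
Therefore the emitter flow rate = 3.74 L/hr.


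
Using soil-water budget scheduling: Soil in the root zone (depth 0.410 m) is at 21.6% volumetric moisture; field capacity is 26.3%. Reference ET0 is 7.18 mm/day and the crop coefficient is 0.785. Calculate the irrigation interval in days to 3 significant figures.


Approach: apply soil-water budget scheduling, SMD = (FC-theta)/100*depth*1000; ETc = ET0*Kc; interval = SMD/ETc.
Step 1 — soil moisture deficit:
  SMD = (26.3 - 21.6)/100 * 0.410 * 1000 = 19.270 mm
Step 2 — daily crop ET (ETc = ET0*Kc):
  ETc = 7.18 * 0.785 = 5.6363 mm/day
Step 3 — irrigation interval (SMD/ETc):
  interval = 19.270 / 5.6363 = 3.42 days
Therefore the irrigation interval = 3.42 days.


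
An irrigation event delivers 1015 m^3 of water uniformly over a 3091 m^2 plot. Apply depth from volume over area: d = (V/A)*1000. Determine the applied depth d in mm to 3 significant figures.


d = (1015 / 3091) * 1000 = 328 mm
Therefore the applied depth d = 328 mm.
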